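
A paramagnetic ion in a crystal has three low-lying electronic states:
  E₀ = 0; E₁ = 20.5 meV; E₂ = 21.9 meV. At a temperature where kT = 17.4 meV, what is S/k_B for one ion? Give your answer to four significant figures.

0.9173

Eᵢ/kT = 0, 1.17816, 1.25862.
Z = Σ e^(−Eᵢ/kT) = e^(−0) + e^(−1.17816) + e^(−1.25862) = 1.00000 + 0.307845 + 0.284046 = 1.59189.
⟨E⟩ = Σ EᵢPᵢ = 7.87205 meV.
S/k_B = ln Z + ⟨E⟩/kT = ln(1.59189) + 7.87205/17.4 = 0.464922 + 0.452417 = 0.9173.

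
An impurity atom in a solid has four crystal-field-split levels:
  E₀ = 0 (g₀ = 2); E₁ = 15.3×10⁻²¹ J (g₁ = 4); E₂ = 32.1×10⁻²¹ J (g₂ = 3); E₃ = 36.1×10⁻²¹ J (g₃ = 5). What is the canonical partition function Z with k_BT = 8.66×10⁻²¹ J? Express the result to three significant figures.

Eᵢ/kT = 0, 1.7667, 3.7067, 4.1686.
Z = Σ gᵢe^(−Eᵢ/kT) = 2·e^(−0) + 4·e^(−1.7667) + 3·e^(−3.7067) + 5·e^(−4.1686) = 2.0000 + 0.68358 + 0.073675 + 0.077370 = 2.8346.

Z = 2.83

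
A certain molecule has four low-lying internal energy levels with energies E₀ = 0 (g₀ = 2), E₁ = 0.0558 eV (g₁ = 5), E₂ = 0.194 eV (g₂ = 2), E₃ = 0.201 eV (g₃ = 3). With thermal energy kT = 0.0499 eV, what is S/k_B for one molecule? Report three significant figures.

1.91

Eᵢ/kT = 0, 1.1182, 3.8878, 4.0281.
Z = Σ gᵢe^(−Eᵢ/kT) = 2·e^(−0) + 5·e^(−1.1182) + 2·e^(−3.8878) + 3·e^(−4.0281) = 2.0000 + 1.6343 + 0.040981 + 0.053424 = 3.7287.
⟨E⟩ = Σ EᵢPᵢ = 0.029469 eV.
S/k_B = ln Z + ⟨E⟩/kT = ln(3.7287) + 0.029469/0.0499 = 1.3161 + 0.59056 = 1.91.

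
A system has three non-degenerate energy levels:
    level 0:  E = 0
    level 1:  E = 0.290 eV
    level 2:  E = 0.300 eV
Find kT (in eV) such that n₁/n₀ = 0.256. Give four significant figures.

0.2128 eV

n₁/n₀ = exp[−(E₁−E₀)/kT] = 0.256.
⇒ (E₁−E₀)/kT = ln(1/0.256) = ln(3.90625) = 1.36258.
kT = 0.290 eV / 1.36258 = 0.2128 eV.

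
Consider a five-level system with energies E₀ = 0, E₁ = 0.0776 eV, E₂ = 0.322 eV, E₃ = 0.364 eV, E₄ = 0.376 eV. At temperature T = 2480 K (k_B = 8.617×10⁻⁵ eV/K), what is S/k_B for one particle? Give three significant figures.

1.35

k_BT = 8.617×10⁻⁵ × 2480 K = 0.21370 eV.
Eᵢ/kT = 0, 0.36313, 1.5068, 1.7033, 1.7595.
Z = Σ e^(−Eᵢ/kT) = e^(−0) + e^(−0.36313) + e^(−1.5068) + e^(−1.7033) + e^(−1.7595) = 1.0000 + 0.69550 + 0.22162 + 0.18208 + 0.17213 = 2.2713.
⟨E⟩ = Σ EᵢPᵢ = 0.11286 eV.
S/k_B = ln Z + ⟨E⟩/kT = ln(2.2713) + 0.11286/0.21370 = 0.82035 + 0.52812 = 1.35.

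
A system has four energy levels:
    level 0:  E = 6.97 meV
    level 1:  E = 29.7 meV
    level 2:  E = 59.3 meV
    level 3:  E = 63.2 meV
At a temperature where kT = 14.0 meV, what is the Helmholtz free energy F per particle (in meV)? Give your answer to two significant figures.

4.0 meV

Eᵢ/kT = 0.4979, 2.121, 4.236, 4.514.
Z = Σ e^(−Eᵢ/kT) = e^(−0.4979) + e^(−2.121) + e^(−4.236) + e^(−4.514) = 0.6078 + 0.1199 + 0.01447 + 0.01095 = 0.7531.
F = −kT ln Z = −14.0 × ln(0.7531) = −14.0 × -0.2836 = 4.0 meV.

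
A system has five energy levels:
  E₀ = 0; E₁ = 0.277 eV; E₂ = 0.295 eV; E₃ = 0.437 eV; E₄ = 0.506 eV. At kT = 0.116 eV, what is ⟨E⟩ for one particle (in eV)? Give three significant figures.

0.0540 eV

Eᵢ/kT = 0, 2.3879, 2.5431, 3.7672, 4.3621.
Z = Σ e^(−Eᵢ/kT) = e^(−0) + e^(−2.3879) + e^(−2.5431) + e^(−3.7672) + e^(−4.3621) = 1.0000 + 0.091822 + 0.078622 + 0.023117 + 0.012752 = 1.2063.
⟨E⟩ = Σ Eᵢ e^(−Eᵢ/kT) / Z = (0·1.0000 + 0.277·0.091822 + 0.295·0.078622 + 0.437·0.023117 + 0.506·0.012752) / 1.2063 = 0.0540 eV.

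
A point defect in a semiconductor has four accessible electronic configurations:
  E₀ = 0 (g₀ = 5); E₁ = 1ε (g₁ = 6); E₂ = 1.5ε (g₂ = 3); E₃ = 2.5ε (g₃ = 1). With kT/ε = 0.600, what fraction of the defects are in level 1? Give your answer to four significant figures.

Eᵢ/kT = 0, 1.66667, 2.50000, 4.16667.
Z = Σ gᵢe^(−Eᵢ/kT) = 5·e^(−0) + 6·e^(−1.66667) + 3·e^(−2.50000) + 1·e^(−4.16667) = 5.00000 + 1.13325 + 0.246255 + 0.0155038 = 6.39501.
P₁ = g₁ e^(−E₁/kT) / Z = 1.13325/6.39501 = 0.1772.

0.1772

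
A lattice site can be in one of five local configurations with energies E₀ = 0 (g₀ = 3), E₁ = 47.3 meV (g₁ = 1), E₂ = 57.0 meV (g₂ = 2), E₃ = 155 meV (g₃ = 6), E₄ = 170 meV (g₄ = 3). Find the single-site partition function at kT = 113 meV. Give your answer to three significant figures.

Z = 7.05

Eᵢ/kT = 0, 0.41858, 0.50442, 1.3717, 1.5044.
Z = Σ gᵢe^(−Eᵢ/kT) = 3·e^(−0) + 1·e^(−0.41858) + 2·e^(−0.50442) + 6·e^(−1.3717) + 3·e^(−1.5044) = 3.0000 + 0.65798 + 1.2077 + 1.5221 + 0.66645 = 7.0542.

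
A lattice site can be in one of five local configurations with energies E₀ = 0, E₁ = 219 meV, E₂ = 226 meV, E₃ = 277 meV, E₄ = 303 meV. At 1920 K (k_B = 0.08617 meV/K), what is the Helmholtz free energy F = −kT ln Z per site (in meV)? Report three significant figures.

k_BT = 0.08617 × 1920 K = 165.45 meV.
Eᵢ/kT = 0, 1.3237, 1.3660, 1.6742, 1.8314.
Z = Σ e^(−Eᵢ/kT) = e^(−0) + e^(−1.3237) + e^(−1.3660) + e^(−1.6742) + e^(−1.8314) = 1.0000 + 0.26615 + 0.25513 + 0.18746 + 0.16019 = 1.8689.
F = −kT ln Z = −165.45 × ln(1.8689) = −165.45 × 0.62535 = -103 meV.

-103 meV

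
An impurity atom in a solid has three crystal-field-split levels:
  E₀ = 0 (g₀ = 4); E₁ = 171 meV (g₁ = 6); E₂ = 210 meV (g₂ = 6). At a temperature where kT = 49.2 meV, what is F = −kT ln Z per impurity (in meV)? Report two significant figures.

-71 meV

Eᵢ/kT = 0, 3.476, 4.268.
Z = Σ gᵢe^(−Eᵢ/kT) = 4·e^(−0) + 6·e^(−3.476) + 6·e^(−4.268) = 4.000 + 0.1856 + 0.08406 = 4.270.
F = −kT ln Z = −49.2 × ln(4.270) = −49.2 × 1.452 = -71 meV.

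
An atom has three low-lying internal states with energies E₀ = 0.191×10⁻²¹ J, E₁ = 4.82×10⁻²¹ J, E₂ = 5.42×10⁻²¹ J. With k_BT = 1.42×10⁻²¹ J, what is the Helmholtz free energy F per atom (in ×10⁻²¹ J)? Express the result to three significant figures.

0.104 ×10⁻²¹ J

Eᵢ/kT = 0.13451, 3.3944, 3.8169.
Z = Σ e^(−Eᵢ/kT) = e^(−0.13451) + e^(−3.3944) + e^(−3.8169) = 0.87414 + 0.033561 + 0.021996 = 0.92970.
F = −kT ln Z = −1.42 × ln(0.92970) = −1.42 × -0.072893 = 0.104 ×10⁻²¹ J.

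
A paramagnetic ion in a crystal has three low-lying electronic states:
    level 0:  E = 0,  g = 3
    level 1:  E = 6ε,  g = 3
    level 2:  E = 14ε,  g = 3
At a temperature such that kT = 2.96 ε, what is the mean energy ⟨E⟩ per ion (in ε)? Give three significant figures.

0.801 ε

Eᵢ/kT = 0, 2.0270, 4.7297.
Z = Σ gᵢe^(−Eᵢ/kT) = 3·e^(−0) + 3·e^(−2.0270) + 3·e^(−4.7297) = 3.0000 + 0.39519 + 0.026487 = 3.4217.
⟨E⟩ = Σ Eᵢ gᵢe^(−Eᵢ/kT) / Z = (0·3.0000 + 6·0.39519 + 14·0.026487) / 3.4217 = 0.801 ε.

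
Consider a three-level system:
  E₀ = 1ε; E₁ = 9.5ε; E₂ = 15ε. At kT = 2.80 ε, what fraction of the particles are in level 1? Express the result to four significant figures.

0.04555

Eᵢ/kT = 0.357143, 3.39286, 5.35714.
Z = Σ e^(−Eᵢ/kT) = e^(−0.357143) + e^(−3.39286) + e^(−5.35714) = 0.699672 + 0.0336124 + 0.00471437 = 0.737999.
P₁ = e^(−E₁/kT) / Z = 0.0336124/0.737999 = 0.04555.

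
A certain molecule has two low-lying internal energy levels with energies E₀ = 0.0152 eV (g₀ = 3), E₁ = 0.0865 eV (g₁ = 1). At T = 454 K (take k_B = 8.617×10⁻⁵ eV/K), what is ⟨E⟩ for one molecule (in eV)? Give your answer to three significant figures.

0.0188 eV

k_BT = 8.617×10⁻⁵ × 454 K = 0.039121 eV.
Eᵢ/kT = 0.38854, 2.2111.
Z = Σ gᵢe^(−Eᵢ/kT) = 3·e^(−0.38854) + 1·e^(−2.2111) = 2.0341 + 0.10958 = 2.1437.
⟨E⟩ = Σ Eᵢ gᵢe^(−Eᵢ/kT) / Z = (0.0152·2.0341 + 0.0865·0.10958) / 2.1437 = 0.0188 eV.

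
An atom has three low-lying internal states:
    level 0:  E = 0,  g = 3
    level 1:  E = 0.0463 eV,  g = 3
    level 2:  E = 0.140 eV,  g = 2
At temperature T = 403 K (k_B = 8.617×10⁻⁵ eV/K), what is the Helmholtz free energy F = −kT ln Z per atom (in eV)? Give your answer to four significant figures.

-0.04660 eV

k_BT = 8.617×10⁻⁵ × 403 K = 0.0347265 eV.
Eᵢ/kT = 0, 1.33328, 4.03150.
Z = Σ gᵢe^(−Eᵢ/kT) = 3·e^(−0) + 3·e^(−1.33328) + 2·e^(−4.03150) = 3.00000 + 0.790834 + 0.0354954 = 3.82633.
F = −kT ln Z = −0.0347265 × ln(3.82633) = −0.0347265 × 1.34191 = -0.04660 eV.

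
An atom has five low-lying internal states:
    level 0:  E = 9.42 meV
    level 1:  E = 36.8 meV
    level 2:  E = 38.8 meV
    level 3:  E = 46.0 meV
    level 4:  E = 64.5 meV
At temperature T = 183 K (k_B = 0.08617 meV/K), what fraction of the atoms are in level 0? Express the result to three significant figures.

k_BT = 0.08617 × 183 K = 15.769 meV.
Eᵢ/kT = 0.59737, 2.3337, 2.4605, 2.9171, 4.0903.
Z = Σ e^(−Eᵢ/kT) = e^(−0.59737) + e^(−2.3337) + e^(−2.4605) + e^(−2.9171) + e^(−4.0903) = 0.55026 + 0.096936 + 0.085392 + 0.054090 + 0.016734 = 0.80341.
P₀ = e^(−E₀/kT) / Z = 0.55026/0.80341 = 0.685.

0.685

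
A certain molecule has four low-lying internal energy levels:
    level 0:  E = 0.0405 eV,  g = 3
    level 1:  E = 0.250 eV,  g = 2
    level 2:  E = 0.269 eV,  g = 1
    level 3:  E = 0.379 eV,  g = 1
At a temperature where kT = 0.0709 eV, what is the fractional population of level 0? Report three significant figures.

0.952

Eᵢ/kT = 0.57123, 3.5261, 3.7941, 5.3456.
Z = Σ gᵢe^(−Eᵢ/kT) = 3·e^(−0.57123) + 2·e^(−3.5261) + 1·e^(−3.7941) + 1·e^(−5.3456) = 1.6945 + 0.058839 + 0.022503 + 0.0047691 = 1.7806.
P₀ = g₀ e^(−E₀/kT) / Z = 1.6945/1.7806 = 0.952.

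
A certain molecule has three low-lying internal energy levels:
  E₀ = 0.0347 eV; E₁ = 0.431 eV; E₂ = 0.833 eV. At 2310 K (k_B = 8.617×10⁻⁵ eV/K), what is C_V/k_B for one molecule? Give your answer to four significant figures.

0.6322

k_BT = 8.617×10⁻⁵ × 2310 K = 0.199053 eV.
Eᵢ/kT = 0.174325, 2.16525, 4.18482.
Z = Σ e^(−Eᵢ/kT) = e^(−0.174325) + e^(−2.16525) + e^(−4.18482) = 0.840024 + 0.114721 + 0.0152249 = 0.969970.
⟨E⟩ = 0.0941018 eV, ⟨E²⟩ = 0.0339047 eV².
C_V/k_B = (⟨E²⟩ − ⟨E⟩²)/(kT)² = (0.0339047 − 0.00885515)/0.0396221 = 0.6322.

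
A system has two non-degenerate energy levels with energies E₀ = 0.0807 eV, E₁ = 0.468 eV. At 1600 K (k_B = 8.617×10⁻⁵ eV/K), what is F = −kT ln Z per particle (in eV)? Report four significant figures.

k_BT = 8.617×10⁻⁵ × 1600 K = 0.137872 eV.
Eᵢ/kT = 0.585326, 3.39445.
Z = Σ e^(−Eᵢ/kT) = e^(−0.585326) + e^(−3.39445) = 0.556924 + 0.0335590 = 0.590483.
F = −kT ln Z = −0.137872 × ln(0.590483) = −0.137872 × -0.526814 = 0.07263 eV.

0.07263 eV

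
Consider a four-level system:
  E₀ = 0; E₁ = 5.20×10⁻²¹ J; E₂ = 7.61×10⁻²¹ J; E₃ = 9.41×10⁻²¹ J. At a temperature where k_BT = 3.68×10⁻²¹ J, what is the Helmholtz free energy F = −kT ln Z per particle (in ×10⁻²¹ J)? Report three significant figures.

Eᵢ/kT = 0, 1.4130, 2.0679, 2.5571.
Z = Σ e^(−Eᵢ/kT) = e^(−0) + e^(−1.4130) + e^(−2.0679) + e^(−2.5571) = 1.0000 + 0.24341 + 0.12645 + 0.077529 = 1.4474.
F = −kT ln Z = −3.68 × ln(1.4474) = −3.68 × 0.36977 = -1.36 ×10⁻²¹ J.

-1.36 ×10⁻²¹ J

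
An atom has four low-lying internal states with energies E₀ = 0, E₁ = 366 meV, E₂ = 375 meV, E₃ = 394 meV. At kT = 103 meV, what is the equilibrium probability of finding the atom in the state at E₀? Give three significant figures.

0.929

Eᵢ/kT = 0, 3.5534, 3.6408, 3.8252.
Z = Σ e^(−Eᵢ/kT) = e^(−0) + e^(−3.5534) + e^(−3.6408) + e^(−3.8252) = 1.0000 + 0.028627 + 0.026231 + 0.021814 = 1.0767.
P₀ = e^(−E₀/kT) / Z = 1.0000/1.0767 = 0.929.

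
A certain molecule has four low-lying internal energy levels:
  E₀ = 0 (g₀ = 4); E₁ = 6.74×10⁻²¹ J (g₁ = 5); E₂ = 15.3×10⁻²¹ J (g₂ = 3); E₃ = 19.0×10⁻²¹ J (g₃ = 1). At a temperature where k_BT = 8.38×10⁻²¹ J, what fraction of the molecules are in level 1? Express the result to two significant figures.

Eᵢ/kT = 0, 0.8043, 1.826, 2.267.
Z = Σ gᵢe^(−Eᵢ/kT) = 4·e^(−0) + 5·e^(−0.8043) + 3·e^(−1.826) + 1·e^(−2.267) = 4.000 + 2.237 + 0.4832 + 0.1036 = 6.824.
P₁ = g₁ e^(−E₁/kT) / Z = 2.237/6.824 = 0.33.

0.33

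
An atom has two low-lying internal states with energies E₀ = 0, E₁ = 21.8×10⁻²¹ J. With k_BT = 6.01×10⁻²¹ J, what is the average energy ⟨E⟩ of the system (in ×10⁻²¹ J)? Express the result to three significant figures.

0.565 ×10⁻²¹ J

Eᵢ/kT = 0, 3.6273.
Z = Σ e^(−Eᵢ/kT) = e^(−0) + e^(−3.6273) = 1.0000 + 0.026588 = 1.0266.
⟨E⟩ = Σ Eᵢ e^(−Eᵢ/kT) / Z = (0·1.0000 + 21.8·0.026588) / 1.0266 = 0.565 ×10⁻²¹ J.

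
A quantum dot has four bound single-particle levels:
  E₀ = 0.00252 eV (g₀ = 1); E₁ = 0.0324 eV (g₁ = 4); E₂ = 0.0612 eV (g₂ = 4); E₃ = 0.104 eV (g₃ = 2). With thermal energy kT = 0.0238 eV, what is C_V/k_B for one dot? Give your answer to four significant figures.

Eᵢ/kT = 0.105882, 1.36134, 2.57143, 4.36975.
Z = Σ gᵢe^(−Eᵢ/kT) = 1·e^(−0.105882) + 4·e^(−1.36134) + 4·e^(−2.57143) + 2·e^(−4.36975) = 0.899531 + 1.02527 + 0.305705 + 0.0253088 = 2.25581.
⟨E⟩ = 0.0251913 eV, ⟨E²⟩ = 0.00110858 eV².
C_V/k_B = (⟨E²⟩ − ⟨E⟩²)/(kT)² = (0.00110858 − 0.000634602)/0.000566440 = 0.8368.

0.8368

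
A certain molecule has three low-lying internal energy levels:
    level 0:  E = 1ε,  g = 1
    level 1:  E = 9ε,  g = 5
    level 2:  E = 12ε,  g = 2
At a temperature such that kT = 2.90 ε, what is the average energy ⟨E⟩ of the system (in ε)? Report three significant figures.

Eᵢ/kT = 0.34483, 3.1034, 4.1379.
Z = Σ gᵢe^(−Eᵢ/kT) = 1·e^(−0.34483) + 5·e^(−3.1034) + 2·e^(−4.1379) = 0.70834 + 0.22448 + 0.031913 = 0.96473.
⟨E⟩ = Σ Eᵢ gᵢe^(−Eᵢ/kT) / Z = (1·0.70834 + 9·0.22448 + 12·0.031913) / 0.96473 = 3.23 ε.

3.23 ε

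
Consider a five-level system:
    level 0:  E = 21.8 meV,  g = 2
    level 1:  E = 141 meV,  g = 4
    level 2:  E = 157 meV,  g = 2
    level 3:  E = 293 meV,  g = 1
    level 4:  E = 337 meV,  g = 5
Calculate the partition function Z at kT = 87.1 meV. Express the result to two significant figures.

Z = 2.8

Eᵢ/kT = 0.2503, 1.619, 1.803, 3.364, 3.869.
Z = Σ gᵢe^(−Eᵢ/kT) = 2·e^(−0.2503) + 4·e^(−1.619) + 2·e^(−1.803) + 1·e^(−3.364) + 5·e^(−3.869) = 1.557 + 0.7924 + 0.3296 + 0.03460 + 0.1044 = 2.818.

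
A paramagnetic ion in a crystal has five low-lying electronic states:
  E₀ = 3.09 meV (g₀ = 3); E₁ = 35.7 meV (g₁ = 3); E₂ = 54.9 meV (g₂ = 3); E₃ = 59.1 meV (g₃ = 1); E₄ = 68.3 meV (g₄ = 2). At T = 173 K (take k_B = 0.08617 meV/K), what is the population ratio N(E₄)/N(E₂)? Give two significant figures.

0.27

k_BT = 0.08617 × 173 K = 14.91 meV.
n₄/n₂ = (g₄/g₂) exp[−(E₄−E₂)/kT] = (2/3) × exp(−(13.4 meV)/(14.91 meV)) = (2/3) × exp(-0.8987) = 0.27.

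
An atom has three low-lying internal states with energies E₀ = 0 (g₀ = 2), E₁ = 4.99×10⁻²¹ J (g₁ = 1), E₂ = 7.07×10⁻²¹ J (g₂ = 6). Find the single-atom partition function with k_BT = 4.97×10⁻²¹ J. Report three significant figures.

Z = 3.81

Eᵢ/kT = 0, 1.0040, 1.4225.
Z = Σ gᵢe^(−Eᵢ/kT) = 2·e^(−0) + 1·e^(−1.0040) + 6·e^(−1.4225) = 2.0000 + 0.36641 + 1.4467 = 3.8131.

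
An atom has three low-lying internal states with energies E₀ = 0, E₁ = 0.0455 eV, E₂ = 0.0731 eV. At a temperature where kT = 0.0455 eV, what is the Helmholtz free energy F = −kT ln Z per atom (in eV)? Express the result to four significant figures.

-0.02048 eV

Eᵢ/kT = 0, 1.00000, 1.60659.
Z = Σ e^(−Eᵢ/kT) = e^(−0) + e^(−1.00000) + e^(−1.60659) = 1.00000 + 0.367879 + 0.200570 = 1.56845.
F = −kT ln Z = −0.0455 × ln(1.56845) = −0.0455 × 0.450088 = -0.02048 eV.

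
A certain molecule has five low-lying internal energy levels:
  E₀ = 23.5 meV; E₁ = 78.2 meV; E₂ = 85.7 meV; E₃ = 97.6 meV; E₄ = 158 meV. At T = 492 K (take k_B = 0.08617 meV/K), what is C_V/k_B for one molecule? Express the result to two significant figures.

k_BT = 0.08617 × 492 K = 42.40 meV.
Eᵢ/kT = 0.5542, 1.844, 2.021, 2.302, 3.726.
Z = Σ e^(−Eᵢ/kT) = e^(−0.5542) + e^(−1.844) + e^(−2.021) + e^(−2.302) + e^(−3.726) = 0.5745 + 0.1582 + 0.1325 + 0.1001 + 0.02409 = 0.9894.
⟨E⟩ = 51.35 meV, ⟨E²⟩ = 3854 meV².
C_V/k_B = (⟨E²⟩ − ⟨E⟩²)/(kT)² = (3854 − 2637)/1798 = 0.68.

0.68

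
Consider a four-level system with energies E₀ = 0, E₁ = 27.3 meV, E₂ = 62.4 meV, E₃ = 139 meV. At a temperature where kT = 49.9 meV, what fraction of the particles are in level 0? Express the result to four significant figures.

Eᵢ/kT = 0, 0.547094, 1.25050, 2.78557.
Z = Σ e^(−Eᵢ/kT) = e^(−0) + e^(−0.547094) + e^(−1.25050) + e^(−2.78557) = 1.00000 + 0.578629 + 0.286362 + 0.0616939 = 1.92668.
P₀ = e^(−E₀/kT) / Z = 1.00000/1.92668 = 0.5190.

0.5190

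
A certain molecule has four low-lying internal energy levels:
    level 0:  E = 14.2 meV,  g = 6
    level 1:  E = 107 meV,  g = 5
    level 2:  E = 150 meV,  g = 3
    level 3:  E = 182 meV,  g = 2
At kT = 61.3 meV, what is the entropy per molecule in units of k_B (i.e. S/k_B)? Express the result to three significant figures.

2.39

Eᵢ/kT = 0.23165, 1.7455, 2.4470, 2.9690.
Z = Σ gᵢe^(−Eᵢ/kT) = 6·e^(−0.23165) + 5·e^(−1.7455) + 3·e^(−2.4470) + 2·e^(−2.9690) = 4.7593 + 0.87279 + 0.25966 + 0.10271 = 5.9945.
⟨E⟩ = Σ EᵢPᵢ = 36.469 meV.
S/k_B = ln Z + ⟨E⟩/kT = ln(5.9945) + 36.469/61.3 = 1.7908 + 0.59493 = 2.39.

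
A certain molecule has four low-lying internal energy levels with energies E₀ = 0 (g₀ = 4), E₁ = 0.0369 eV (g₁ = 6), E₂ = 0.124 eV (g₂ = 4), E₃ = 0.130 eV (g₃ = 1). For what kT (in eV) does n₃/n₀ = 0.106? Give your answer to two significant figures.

n₃/n₀ = (g₃/g₀) exp[−(E₃−E₀)/kT] = 0.106.
⇒ (E₃−E₀)/kT = ln((1/4)/0.106) = ln(2.358) = 0.8578.
kT = 0.130 eV / 0.8578 = 0.15 eV.

0.15 eV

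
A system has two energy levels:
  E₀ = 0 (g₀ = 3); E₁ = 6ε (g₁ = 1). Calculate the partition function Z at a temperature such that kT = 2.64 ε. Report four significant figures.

Eᵢ/kT = 0, 2.27273.
Z = Σ gᵢe^(−Eᵢ/kT) = 3·e^(−0) + 1·e^(−2.27273) = 3.00000 + 0.103031 = 3.10303.

Z = 3.103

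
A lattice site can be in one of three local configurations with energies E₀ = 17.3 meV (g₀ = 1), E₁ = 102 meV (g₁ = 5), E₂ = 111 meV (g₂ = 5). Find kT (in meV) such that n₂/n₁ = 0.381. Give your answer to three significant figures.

n₂/n₁ = (g₂/g₁) exp[−(E₂−E₁)/kT] = 0.381.
⇒ (E₂−E₁)/kT = ln((5/5)/0.381) = ln(2.6247) = 0.96497.
kT = 9 meV / 0.96497 = 9.33 meV.

9.33 meV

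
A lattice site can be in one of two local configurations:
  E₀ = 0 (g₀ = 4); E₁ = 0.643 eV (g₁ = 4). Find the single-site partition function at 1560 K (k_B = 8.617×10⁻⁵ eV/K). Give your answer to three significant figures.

k_BT = 8.617×10⁻⁵ × 1560 K = 0.13443 eV.
Eᵢ/kT = 0, 4.7832.
Z = Σ gᵢe^(−Eᵢ/kT) = 4·e^(−0) + 4·e^(−4.7832) = 4.0000 + 0.033477 = 4.0335.

Z = 4.03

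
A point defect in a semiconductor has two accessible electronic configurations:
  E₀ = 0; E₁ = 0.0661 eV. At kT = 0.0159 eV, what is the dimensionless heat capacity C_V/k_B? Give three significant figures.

Eᵢ/kT = 0, 4.1572.
Z = Σ e^(−Eᵢ/kT) = e^(−0) + e^(−4.1572) = 1.0000 + 0.015651 = 1.0157.
⟨E⟩ = 0.0010185 eV, ⟨E²⟩ = 0.000067325 eV².
C_V/k_B = (⟨E²⟩ − ⟨E⟩²)/(kT)² = (0.000067325 − 0.0000010373)/0.00025281 = 0.262.

0.262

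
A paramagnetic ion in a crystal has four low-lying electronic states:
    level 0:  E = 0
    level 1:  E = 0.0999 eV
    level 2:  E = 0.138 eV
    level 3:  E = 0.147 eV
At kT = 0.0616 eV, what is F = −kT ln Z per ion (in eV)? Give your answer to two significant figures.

Eᵢ/kT = 0, 1.622, 2.240, 2.386.
Z = Σ e^(−Eᵢ/kT) = e^(−0) + e^(−1.622) + e^(−2.240) + e^(−2.386) = 1.000 + 0.1975 + 0.1065 + 0.09200 = 1.396.
F = −kT ln Z = −0.0616 × ln(1.396) = −0.0616 × 0.3336 = -0.021 eV.

-0.021 eV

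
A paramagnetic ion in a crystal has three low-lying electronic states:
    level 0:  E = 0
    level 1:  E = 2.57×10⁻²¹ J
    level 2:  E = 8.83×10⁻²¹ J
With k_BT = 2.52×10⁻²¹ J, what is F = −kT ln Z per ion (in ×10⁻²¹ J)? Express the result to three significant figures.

Eᵢ/kT = 0, 1.0198, 3.5040.
Z = Σ e^(−Eᵢ/kT) = e^(−0) + e^(−1.0198) + e^(−3.5040) = 1.0000 + 0.36067 + 0.030077 = 1.3907.
F = −kT ln Z = −2.52 × ln(1.3907) = −2.52 × 0.32981 = -0.831 ×10⁻²¹ J.

-0.831 ×10⁻²¹ J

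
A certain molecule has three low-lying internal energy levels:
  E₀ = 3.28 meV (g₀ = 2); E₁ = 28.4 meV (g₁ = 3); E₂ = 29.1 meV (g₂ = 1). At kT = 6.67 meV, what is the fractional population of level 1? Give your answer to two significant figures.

0.033

Eᵢ/kT = 0.4918, 4.258, 4.363.
Z = Σ gᵢe^(−Eᵢ/kT) = 2·e^(−0.4918) + 3·e^(−4.258) + 1·e^(−4.363) = 1.223 + 0.04245 + 0.01274 = 1.278.
P₁ = g₁ e^(−E₁/kT) / Z = 0.04245/1.278 = 0.033.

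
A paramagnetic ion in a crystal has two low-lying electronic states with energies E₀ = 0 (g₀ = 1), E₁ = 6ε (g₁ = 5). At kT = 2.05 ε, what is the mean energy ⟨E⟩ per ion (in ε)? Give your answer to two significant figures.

1.3 ε

Eᵢ/kT = 0, 2.927.
Z = Σ gᵢe^(−Eᵢ/kT) = 1·e^(−0) + 5·e^(−2.927) = 1.000 + 0.2678 = 1.268.
⟨E⟩ = Σ Eᵢ gᵢe^(−Eᵢ/kT) / Z = (0·1.000 + 6·0.2678) / 1.268 = 1.3 ε.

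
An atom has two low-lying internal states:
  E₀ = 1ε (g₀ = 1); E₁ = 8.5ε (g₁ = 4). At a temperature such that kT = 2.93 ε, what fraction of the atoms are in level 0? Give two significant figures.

0.76

Eᵢ/kT = 0.3413, 2.901.
Z = Σ gᵢe^(−Eᵢ/kT) = 1·e^(−0.3413) + 4·e^(−2.901) = 0.7108 + 0.2199 = 0.9307.
P₀ = g₀ e^(−E₀/kT) / Z = 0.7108/0.9307 = 0.76.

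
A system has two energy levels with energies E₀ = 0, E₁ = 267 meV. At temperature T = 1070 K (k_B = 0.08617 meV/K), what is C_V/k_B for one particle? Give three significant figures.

k_BT = 0.08617 × 1070 K = 92.202 meV.
Eᵢ/kT = 0, 2.8958.
Z = Σ e^(−Eᵢ/kT) = e^(−0) + e^(−2.8958) = 1.0000 + 0.055255 = 1.0553.
⟨E⟩ = 13.980 meV, ⟨E²⟩ = 3732.7 meV².
C_V/k_B = (⟨E²⟩ − ⟨E⟩²)/(kT)² = (3732.7 − 195.44)/8501.2 = 0.416.

0.416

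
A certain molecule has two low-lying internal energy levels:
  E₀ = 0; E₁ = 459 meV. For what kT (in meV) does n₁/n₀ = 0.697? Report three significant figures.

1270 meV

n₁/n₀ = exp[−(E₁−E₀)/kT] = 0.697.
⇒ (E₁−E₀)/kT = ln(1/0.697) = ln(1.4347) = 0.36096.
kT = 459 meV / 0.36096 = 1270 meV.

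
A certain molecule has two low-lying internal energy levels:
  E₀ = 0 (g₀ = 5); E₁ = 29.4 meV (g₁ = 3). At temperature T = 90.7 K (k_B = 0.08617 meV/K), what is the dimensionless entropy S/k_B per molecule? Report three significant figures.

k_BT = 0.08617 × 90.7 K = 7.8156 meV.
Eᵢ/kT = 0, 3.7617.
Z = Σ gᵢe^(−Eᵢ/kT) = 5·e^(−0) + 3·e^(−3.7617) = 5.0000 + 0.069733 = 5.0697.
⟨E⟩ = Σ EᵢPᵢ = 0.40439 meV.
S/k_B = ln Z + ⟨E⟩/kT = ln(5.0697) + 0.40439/7.8156 = 1.6233 + 0.051741 = 1.68.

1.68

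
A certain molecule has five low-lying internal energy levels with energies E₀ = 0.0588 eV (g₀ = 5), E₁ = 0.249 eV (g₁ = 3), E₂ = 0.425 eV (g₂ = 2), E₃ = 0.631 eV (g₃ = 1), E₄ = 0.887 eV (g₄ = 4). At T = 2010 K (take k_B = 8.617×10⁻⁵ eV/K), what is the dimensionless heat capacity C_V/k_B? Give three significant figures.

k_BT = 8.617×10⁻⁵ × 2010 K = 0.17320 eV.
Eᵢ/kT = 0.33949, 1.4376, 2.4538, 3.6432, 5.1212.
Z = Σ gᵢe^(−Eᵢ/kT) = 5·e^(−0.33949) + 3·e^(−1.4376) + 2·e^(−2.4538) + 1·e^(−3.6432) + 4·e^(−5.1212) = 3.5607 + 0.71249 + 0.17193 + 0.026168 + 0.023875 = 4.4952.
⟨E⟩ = 0.11068 eV, ⟨E²⟩ = 0.025971 eV².
C_V/k_B = (⟨E²⟩ − ⟨E⟩²)/(kT)² = (0.025971 − 0.012250)/0.029998 = 0.457.

0.457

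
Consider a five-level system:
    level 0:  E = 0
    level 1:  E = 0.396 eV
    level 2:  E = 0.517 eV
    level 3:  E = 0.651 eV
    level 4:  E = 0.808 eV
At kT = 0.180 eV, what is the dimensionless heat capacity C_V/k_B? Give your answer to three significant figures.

1.10

Eᵢ/kT = 0, 2.2000, 2.8722, 3.6167, 4.4889.
Z = Σ e^(−Eᵢ/kT) = e^(−0) + e^(−2.2000) + e^(−2.8722) + e^(−3.6167) + e^(−4.4889) = 1.0000 + 0.11080 + 0.056574 + 0.026871 + 0.011233 = 1.2055.
⟨E⟩ = 0.082700 eV, ⟨E²⟩ = 0.042487 eV².
C_V/k_B = (⟨E²⟩ − ⟨E⟩²)/(kT)² = (0.042487 − 0.0068393)/0.032400 = 1.10.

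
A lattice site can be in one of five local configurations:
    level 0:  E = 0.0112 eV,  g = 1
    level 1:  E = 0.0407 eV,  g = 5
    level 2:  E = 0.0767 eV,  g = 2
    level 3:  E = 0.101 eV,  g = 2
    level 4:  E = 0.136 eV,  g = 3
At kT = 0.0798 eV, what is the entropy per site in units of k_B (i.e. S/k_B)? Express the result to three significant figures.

2.45

Eᵢ/kT = 0.14035, 0.51003, 0.96115, 1.2657, 1.7043.
Z = Σ gᵢe^(−Eᵢ/kT) = 1·e^(−0.14035) + 5·e^(−0.51003) + 2·e^(−0.96115) + 2·e^(−1.2657) + 3·e^(−1.7043) = 0.86905 + 3.0024 + 0.76491 + 0.56408 + 0.54570 = 5.7461.
⟨E⟩ = Σ EᵢPᵢ = 0.056001 eV.
S/k_B = ln Z + ⟨E⟩/kT = ln(5.7461) + 0.056001/0.0798 = 1.7485 + 0.70177 = 2.45.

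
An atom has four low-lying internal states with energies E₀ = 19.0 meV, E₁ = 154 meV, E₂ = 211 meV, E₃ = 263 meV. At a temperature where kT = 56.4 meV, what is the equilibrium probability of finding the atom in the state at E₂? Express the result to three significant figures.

0.0292

Eᵢ/kT = 0.33688, 2.7305, 3.7411, 4.6631.
Z = Σ e^(−Eᵢ/kT) = e^(−0.33688) + e^(−2.7305) + e^(−3.7411) + e^(−4.6631) = 0.71399 + 0.065187 + 0.023728 + 0.0094372 = 0.81234.
P₂ = e^(−E₂/kT) / Z = 0.023728/0.81234 = 0.0292.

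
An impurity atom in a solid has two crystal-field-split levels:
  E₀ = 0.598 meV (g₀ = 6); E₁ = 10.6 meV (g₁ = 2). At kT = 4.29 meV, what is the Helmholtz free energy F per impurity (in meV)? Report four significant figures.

-7.225 meV

Eᵢ/kT = 0.139394, 2.47086.
Z = Σ gᵢe^(−Eᵢ/kT) = 6·e^(−0.139394) + 2·e^(−2.47086) = 5.21931 + 0.169024 = 5.38833.
F = −kT ln Z = −4.29 × ln(5.38833) = −4.29 × 1.68424 = -7.225 meV.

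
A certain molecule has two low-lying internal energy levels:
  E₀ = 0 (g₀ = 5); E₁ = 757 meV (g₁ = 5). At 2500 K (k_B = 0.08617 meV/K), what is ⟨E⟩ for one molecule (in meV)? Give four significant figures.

k_BT = 0.08617 × 2500 K = 215.425 meV.
Eᵢ/kT = 0, 3.51398.
Z = Σ gᵢe^(−Eᵢ/kT) = 5·e^(−0) + 5·e^(−3.51398) = 5.00000 + 0.148891 = 5.14889.
⟨E⟩ = Σ Eᵢ gᵢe^(−Eᵢ/kT) / Z = (0·5.00000 + 757·0.148891) / 5.14889 = 21.89 meV.

21.89 meV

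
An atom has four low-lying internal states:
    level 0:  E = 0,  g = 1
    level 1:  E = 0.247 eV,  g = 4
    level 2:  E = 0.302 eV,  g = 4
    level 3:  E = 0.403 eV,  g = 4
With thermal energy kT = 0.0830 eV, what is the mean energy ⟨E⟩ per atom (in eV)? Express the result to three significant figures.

Eᵢ/kT = 0, 2.9759, 3.6386, 4.8554.
Z = Σ gᵢe^(−Eᵢ/kT) = 1·e^(−0) + 4·e^(−2.9759) + 4·e^(−3.6386) + 4·e^(−4.8554) = 1.0000 + 0.20401 + 0.10516 + 0.031145 = 1.3403.
⟨E⟩ = Σ Eᵢ gᵢe^(−Eᵢ/kT) / Z = (0·1.0000 + 0.247·0.20401 + 0.302·0.10516 + 0.403·0.031145) / 1.3403 = 0.0707 eV.

0.0707 eV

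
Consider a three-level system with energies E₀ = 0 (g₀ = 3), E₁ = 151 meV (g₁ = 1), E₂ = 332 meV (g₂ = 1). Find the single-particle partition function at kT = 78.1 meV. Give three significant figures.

Z = 3.16

Eᵢ/kT = 0, 1.9334, 4.2510.
Z = Σ gᵢe^(−Eᵢ/kT) = 3·e^(−0) + 1·e^(−1.9334) + 1·e^(−4.2510) = 3.0000 + 0.14466 + 0.014250 = 3.1589.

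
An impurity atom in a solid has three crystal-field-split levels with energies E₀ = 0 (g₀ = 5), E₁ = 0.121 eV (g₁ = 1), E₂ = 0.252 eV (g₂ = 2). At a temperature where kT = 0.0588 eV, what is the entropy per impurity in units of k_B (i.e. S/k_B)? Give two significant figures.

Eᵢ/kT = 0, 2.058, 4.286.
Z = Σ gᵢe^(−Eᵢ/kT) = 5·e^(−0) + 1·e^(−2.058) + 2·e^(−4.286) = 5.000 + 0.1277 + 0.02752 = 5.155.
⟨E⟩ = Σ EᵢPᵢ = 0.004343 eV.
S/k_B = ln Z + ⟨E⟩/kT = ln(5.155) + 0.004343/0.0588 = 1.640 + 0.07386 = 1.7.

1.7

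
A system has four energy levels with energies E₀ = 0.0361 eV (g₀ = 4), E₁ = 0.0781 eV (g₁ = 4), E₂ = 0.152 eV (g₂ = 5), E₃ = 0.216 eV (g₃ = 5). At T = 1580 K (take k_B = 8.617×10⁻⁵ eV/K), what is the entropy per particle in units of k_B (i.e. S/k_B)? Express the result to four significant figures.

2.773

k_BT = 8.617×10⁻⁵ × 1580 K = 0.136149 eV.
Eᵢ/kT = 0.265151, 0.573636, 1.11642, 1.58650.
Z = Σ gᵢe^(−Eᵢ/kT) = 4·e^(−0.265151) + 4·e^(−0.573636) + 5·e^(−1.11642) + 5·e^(−1.58650) = 3.06836 + 2.25389 + 1.63725 + 1.02320 = 7.98270.
⟨E⟩ = Σ EᵢPᵢ = 0.0947887 eV.
S/k_B = ln Z + ⟨E⟩/kT = ln(7.98270) + 0.0947887/0.136149 = 2.07728 + 0.696213 = 2.773.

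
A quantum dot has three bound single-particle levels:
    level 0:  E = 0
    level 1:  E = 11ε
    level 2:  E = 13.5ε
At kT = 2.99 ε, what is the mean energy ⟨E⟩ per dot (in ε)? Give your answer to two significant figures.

0.41 ε

Eᵢ/kT = 0, 3.679, 4.515.
Z = Σ e^(−Eᵢ/kT) = e^(−0) + e^(−3.679) + e^(−4.515) = 1.000 + 0.02525 + 0.01094 = 1.036.
⟨E⟩ = Σ Eᵢ e^(−Eᵢ/kT) / Z = (0·1.000 + 11·0.02525 + 13.5·0.01094) / 1.036 = 0.41 ε.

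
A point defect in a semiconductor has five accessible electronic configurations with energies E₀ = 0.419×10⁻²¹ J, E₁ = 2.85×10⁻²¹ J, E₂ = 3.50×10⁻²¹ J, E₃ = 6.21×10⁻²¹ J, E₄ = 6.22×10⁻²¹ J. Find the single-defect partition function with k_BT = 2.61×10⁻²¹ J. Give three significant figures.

Eᵢ/kT = 0.16054, 1.0920, 1.3410, 2.3793, 2.3831.
Z = Σ e^(−Eᵢ/kT) = e^(−0.16054) + e^(−1.0920) + e^(−1.3410) + e^(−2.3793) + e^(−2.3831) = 0.85168 + 0.33554 + 0.26158 + 0.092615 + 0.092264 = 1.6337.

Z = 1.63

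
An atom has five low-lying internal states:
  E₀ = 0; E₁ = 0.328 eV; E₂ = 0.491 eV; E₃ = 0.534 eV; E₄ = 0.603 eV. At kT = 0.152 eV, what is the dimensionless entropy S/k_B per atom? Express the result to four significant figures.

Eᵢ/kT = 0, 2.15789, 3.23026, 3.51316, 3.96711.
Z = Σ e^(−Eᵢ/kT) = e^(−0) + e^(−2.15789) + e^(−3.23026) + e^(−3.51316) + e^(−3.96711) = 1.00000 + 0.115569 + 0.0395472 + 0.0298026 + 0.0189281 = 1.20385.
⟨E⟩ = Σ EᵢPᵢ = 0.0703182 eV.
S/k_B = ln Z + ⟨E⟩/kT = ln(1.20385) + 0.0703182/0.152 = 0.185525 + 0.462620 = 0.6481.

0.6481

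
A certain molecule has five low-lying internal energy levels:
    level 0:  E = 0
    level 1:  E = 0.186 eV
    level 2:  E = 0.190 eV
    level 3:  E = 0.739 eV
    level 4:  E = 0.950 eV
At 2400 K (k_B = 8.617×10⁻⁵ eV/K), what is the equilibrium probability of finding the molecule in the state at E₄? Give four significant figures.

0.005486

k_BT = 8.617×10⁻⁵ × 2400 K = 0.206808 eV.
Eᵢ/kT = 0, 0.899385, 0.918727, 3.57336, 4.59363.
Z = Σ e^(−Eᵢ/kT) = e^(−0) + e^(−0.899385) + e^(−0.918727) + e^(−3.57336) + e^(−4.59363) = 1.00000 + 0.406820 + 0.399027 + 0.0280614 + 0.0101161 = 1.84402.
P₄ = e^(−E₄/kT) / Z = 0.0101161/1.84402 = 0.005486.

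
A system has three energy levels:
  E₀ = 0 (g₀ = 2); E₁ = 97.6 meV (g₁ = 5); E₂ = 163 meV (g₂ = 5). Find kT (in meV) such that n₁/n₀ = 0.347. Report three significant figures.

n₁/n₀ = (g₁/g₀) exp[−(E₁−E₀)/kT] = 0.347.
⇒ (E₁−E₀)/kT = ln((5/2)/0.347) = ln(7.2046) = 1.9747.
kT = 97.6 meV / 1.9747 = 49.4 meV.

49.4 meV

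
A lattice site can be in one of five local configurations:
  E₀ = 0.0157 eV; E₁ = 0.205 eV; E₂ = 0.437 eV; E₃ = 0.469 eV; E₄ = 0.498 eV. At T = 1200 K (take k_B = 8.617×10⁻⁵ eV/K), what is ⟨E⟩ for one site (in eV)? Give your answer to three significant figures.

0.0555 eV

k_BT = 8.617×10⁻⁵ × 1200 K = 0.10340 eV.
Eᵢ/kT = 0.15184, 1.9826, 4.2263, 4.5358, 4.8162.
Z = Σ e^(−Eᵢ/kT) = e^(−0.15184) + e^(−1.9826) + e^(−4.2263) + e^(−4.5358) + e^(−4.8162) = 0.85913 + 0.13771 + 0.014606 + 0.010718 + 0.0080975 = 1.0303.
⟨E⟩ = Σ Eᵢ e^(−Eᵢ/kT) / Z = (0.0157·0.85913 + 0.205·0.13771 + 0.437·0.014606 + 0.469·0.010718 + 0.498·0.0080975) / 1.0303 = 0.0555 eV.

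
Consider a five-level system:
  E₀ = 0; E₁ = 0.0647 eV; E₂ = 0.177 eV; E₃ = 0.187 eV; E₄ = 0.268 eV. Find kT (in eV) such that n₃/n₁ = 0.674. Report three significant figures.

0.310 eV

n₃/n₁ = exp[−(E₃−E₁)/kT] = 0.674.
⇒ (E₃−E₁)/kT = ln(1/0.674) = ln(1.4837) = 0.39454.
kT = 0.1223 eV / 0.39454 = 0.310 eV.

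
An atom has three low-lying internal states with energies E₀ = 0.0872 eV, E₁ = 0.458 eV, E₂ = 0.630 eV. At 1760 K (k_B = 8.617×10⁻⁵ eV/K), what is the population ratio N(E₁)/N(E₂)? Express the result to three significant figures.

3.11

k_BT = 8.617×10⁻⁵ × 1760 K = 0.15166 eV.
n₁/n₂ = exp[−(E₁−E₂)/kT] = exp(−(-0.172 eV)/(0.15166 eV)) = exp(1.1341) = 3.11.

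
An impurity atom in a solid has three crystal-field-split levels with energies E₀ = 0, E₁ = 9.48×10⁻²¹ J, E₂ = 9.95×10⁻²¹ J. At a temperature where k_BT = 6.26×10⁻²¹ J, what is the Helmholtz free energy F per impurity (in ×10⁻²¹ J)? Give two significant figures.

-2.2 ×10⁻²¹ J

Eᵢ/kT = 0, 1.514, 1.589.
Z = Σ e^(−Eᵢ/kT) = e^(−0) + e^(−1.514) + e^(−1.589) = 1.000 + 0.2200 + 0.2041 = 1.424.
F = −kT ln Z = −6.26 × ln(1.424) = −6.26 × 0.3535 = -2.2 ×10⁻²¹ J.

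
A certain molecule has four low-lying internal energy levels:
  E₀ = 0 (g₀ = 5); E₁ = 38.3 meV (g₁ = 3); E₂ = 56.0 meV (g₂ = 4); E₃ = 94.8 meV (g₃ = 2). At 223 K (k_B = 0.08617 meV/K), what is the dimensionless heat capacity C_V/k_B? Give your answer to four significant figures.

k_BT = 0.08617 × 223 K = 19.2159 meV.
Eᵢ/kT = 0, 1.99314, 2.91425, 4.93341.
Z = Σ gᵢe^(−Eᵢ/kT) = 5·e^(−0) + 3·e^(−1.99314) + 4·e^(−2.91425) + 2·e^(−4.93341) = 5.00000 + 0.408801 + 0.216979 + 0.0144038 = 5.64018.
⟨E⟩ = 5.17242 meV, ⟨E²⟩ = 249.914 meV².
C_V/k_B = (⟨E²⟩ − ⟨E⟩²)/(kT)² = (249.914 − 26.7539)/369.251 = 0.6044.

0.6044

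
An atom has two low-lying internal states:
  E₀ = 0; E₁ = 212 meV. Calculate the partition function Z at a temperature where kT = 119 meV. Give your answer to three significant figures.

Eᵢ/kT = 0, 1.7815.
Z = Σ e^(−Eᵢ/kT) = e^(−0) + e^(−1.7815) = 1.0000 + 0.16839 = 1.1684.

Z = 1.17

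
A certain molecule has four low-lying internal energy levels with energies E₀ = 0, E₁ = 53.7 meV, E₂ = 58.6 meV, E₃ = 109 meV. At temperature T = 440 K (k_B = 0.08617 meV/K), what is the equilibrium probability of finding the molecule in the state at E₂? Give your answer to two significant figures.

k_BT = 0.08617 × 440 K = 37.91 meV.
Eᵢ/kT = 0, 1.417, 1.546, 2.875.
Z = Σ e^(−Eᵢ/kT) = e^(−0) + e^(−1.417) + e^(−1.546) + e^(−2.875) = 1.000 + 0.2424 + 0.2131 + 0.05642 = 1.512.
P₂ = e^(−E₂/kT) / Z = 0.2131/1.512 = 0.14.

0.14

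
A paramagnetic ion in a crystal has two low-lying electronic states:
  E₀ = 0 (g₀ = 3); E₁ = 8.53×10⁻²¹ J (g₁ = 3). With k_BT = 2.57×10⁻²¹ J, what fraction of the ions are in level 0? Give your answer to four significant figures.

0.9651

Eᵢ/kT = 0, 3.31907.
Z = Σ gᵢe^(−Eᵢ/kT) = 3·e^(−0) + 3·e^(−3.31907) = 3.00000 + 0.108559 = 3.10856.
P₀ = g₀ e^(−E₀/kT) / Z = 3.00000/3.10856 = 0.9651.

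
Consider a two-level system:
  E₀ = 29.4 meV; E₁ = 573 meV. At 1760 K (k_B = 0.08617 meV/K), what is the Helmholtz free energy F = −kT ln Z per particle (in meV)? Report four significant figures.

k_BT = 0.08617 × 1760 K = 151.659 meV.
Eᵢ/kT = 0.193856, 3.77821.
Z = Σ e^(−Eᵢ/kT) = e^(−0.193856) + e^(−3.77821) = 0.823777 + 0.0228636 = 0.846641.
F = −kT ln Z = −151.659 × ln(0.846641) = −151.659 × -0.166479 = 25.25 meV.

25.25 meV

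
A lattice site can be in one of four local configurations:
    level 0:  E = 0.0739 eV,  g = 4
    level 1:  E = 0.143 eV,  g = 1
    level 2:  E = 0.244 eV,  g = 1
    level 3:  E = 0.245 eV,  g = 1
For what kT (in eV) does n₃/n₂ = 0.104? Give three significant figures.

n₃/n₂ = (g₃/g₂) exp[−(E₃−E₂)/kT] = 0.104.
⇒ (E₃−E₂)/kT = ln((1/1)/0.104) = ln(9.6154) = 2.2634.
kT = 0.001 eV / 2.2634 = 0.000442 eV.

0.000442 eV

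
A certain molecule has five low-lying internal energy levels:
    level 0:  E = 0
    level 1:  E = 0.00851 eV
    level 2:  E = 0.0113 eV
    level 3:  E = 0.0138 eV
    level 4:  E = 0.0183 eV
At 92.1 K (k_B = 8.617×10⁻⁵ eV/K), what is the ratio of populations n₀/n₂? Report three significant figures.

4.15

k_BT = 8.617×10⁻⁵ × 92.1 K = 0.0079363 eV.
n₀/n₂ = exp[−(E₀−E₂)/kT] = exp(−(-0.0113 eV)/(0.0079363 eV)) = exp(1.4238) = 4.15.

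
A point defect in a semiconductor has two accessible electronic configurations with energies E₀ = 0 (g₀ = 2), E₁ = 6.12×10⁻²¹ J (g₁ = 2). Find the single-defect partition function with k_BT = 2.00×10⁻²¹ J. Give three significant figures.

Z = 2.09

Eᵢ/kT = 0, 3.0600.
Z = Σ gᵢe^(−Eᵢ/kT) = 2·e^(−0) + 2·e^(−3.0600) = 2.0000 + 0.093775 = 2.0938.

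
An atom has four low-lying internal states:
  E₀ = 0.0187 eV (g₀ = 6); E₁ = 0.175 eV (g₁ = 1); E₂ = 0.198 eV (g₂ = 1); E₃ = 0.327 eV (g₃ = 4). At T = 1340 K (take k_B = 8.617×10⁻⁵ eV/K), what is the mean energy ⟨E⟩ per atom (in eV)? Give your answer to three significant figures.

k_BT = 8.617×10⁻⁵ × 1340 K = 0.11547 eV.
Eᵢ/kT = 0.16195, 1.5155, 1.7147, 2.8319.
Z = Σ gᵢe^(−Eᵢ/kT) = 6·e^(−0.16195) + 1·e^(−1.5155) + 1·e^(−1.7147) + 4·e^(−2.8319) = 5.1029 + 0.21970 + 0.18002 + 0.23560 = 5.7382.
⟨E⟩ = Σ Eᵢ gᵢe^(−Eᵢ/kT) / Z = (0.0187·5.1029 + 0.175·0.21970 + 0.198·0.18002 + 0.327·0.23560) / 5.7382 = 0.0430 eV.

0.0430 eV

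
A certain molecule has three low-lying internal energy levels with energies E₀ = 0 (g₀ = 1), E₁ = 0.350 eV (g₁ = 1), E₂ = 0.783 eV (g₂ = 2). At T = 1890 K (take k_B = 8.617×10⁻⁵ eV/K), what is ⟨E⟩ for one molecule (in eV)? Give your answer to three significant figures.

k_BT = 8.617×10⁻⁵ × 1890 K = 0.16286 eV.
Eᵢ/kT = 0, 2.1491, 4.8078.
Z = Σ gᵢe^(−Eᵢ/kT) = 1·e^(−0) + 1·e^(−2.1491) + 2·e^(−4.8078) = 1.0000 + 0.11659 + 0.016332 = 1.1329.
⟨E⟩ = Σ Eᵢ gᵢe^(−Eᵢ/kT) / Z = (0·1.0000 + 0.350·0.11659 + 0.783·0.016332) / 1.1329 = 0.0473 eV.

0.0473 eV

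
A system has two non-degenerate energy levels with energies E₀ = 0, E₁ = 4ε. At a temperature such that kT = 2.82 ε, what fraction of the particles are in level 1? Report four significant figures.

Eᵢ/kT = 0, 1.41844.
Z = Σ e^(−Eᵢ/kT) = e^(−0) + e^(−1.41844) = 1.00000 + 0.242091 = 1.24209.
P₁ = e^(−E₁/kT) / Z = 0.242091/1.24209 = 0.1949.

0.1949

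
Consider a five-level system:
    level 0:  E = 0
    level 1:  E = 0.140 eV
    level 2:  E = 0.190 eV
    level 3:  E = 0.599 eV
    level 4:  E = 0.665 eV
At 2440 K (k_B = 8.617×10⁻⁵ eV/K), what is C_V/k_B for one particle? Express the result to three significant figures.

k_BT = 8.617×10⁻⁵ × 2440 K = 0.21025 eV.
Eᵢ/kT = 0, 0.66587, 0.90369, 2.8490, 3.1629.
Z = Σ e^(−Eᵢ/kT) = e^(−0) + e^(−0.66587) + e^(−0.90369) + e^(−2.8490) + e^(−3.1629) = 1.0000 + 0.51383 + 0.40507 + 0.057902 + 0.042303 = 2.0191.
⟨E⟩ = 0.10486 eV, ⟨E²⟩ = 0.031785 eV².
C_V/k_B = (⟨E²⟩ − ⟨E⟩²)/(kT)² = (0.031785 − 0.010996)/0.044205 = 0.470.

0.470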